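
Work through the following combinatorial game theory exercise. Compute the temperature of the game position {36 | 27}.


The game is {36 | 27}, a switch {a | b} with numbers a > b.
Cooling {a | b} by t gives {a - t | b + t}, which stops being hot when a - t = b + t, i.e. at t = (a - b)/2. So the temperature of a switch is (a - b)/2.
Temperature = (Left option - Right option) / 2
= (36 - (27)) / 2
= 9 / 2
= 9/2

9/2


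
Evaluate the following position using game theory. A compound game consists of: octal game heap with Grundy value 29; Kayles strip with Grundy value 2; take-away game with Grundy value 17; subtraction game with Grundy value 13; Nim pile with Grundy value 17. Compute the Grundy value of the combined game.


By the Sprague-Grundy theorem, the Grundy value of a sum of games is the XOR of individual Grundy values.
octal game heap: Grundy value = 29. Running XOR: 0 XOR 29 = 29
Kayles strip: Grundy value = 2. Running XOR: 29 XOR 2 = 31
take-away game: Grundy value = 17. Running XOR: 31 XOR 17 = 14
subtraction game: Grundy value = 13. Running XOR: 14 XOR 13 = 3
Nim pile: Grundy value = 17. Running XOR: 3 XOR 17 = 18
The combined Grundy value is 18.

18


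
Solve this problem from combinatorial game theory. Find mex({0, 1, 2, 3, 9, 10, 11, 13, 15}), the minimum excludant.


Set = {0, 1, 2, 3, 9, 10, 11, 13, 15}
0 is in the set.
1 is in the set.
2 is in the set.
3 is in the set.
4 is NOT in the set. This is the mex.
mex = 4

4


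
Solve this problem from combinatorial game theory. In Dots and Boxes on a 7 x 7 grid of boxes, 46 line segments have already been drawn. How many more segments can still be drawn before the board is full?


Grid: 7 x 7 boxes, i.e. 8 rows and 8 columns of dots.
Horizontal edges: (rows + 1) * cols = 8 * 7 = 56
Vertical edges: rows * (cols + 1) = 7 * 8 = 56
Total edges: 56 + 56 = 112
Edges drawn: 46
Remaining: 112 - 46 = 66

66


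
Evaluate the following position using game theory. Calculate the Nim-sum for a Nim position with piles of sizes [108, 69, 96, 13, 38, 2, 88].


We need the XOR (exclusive or) of all pile sizes.
After XOR-ing pile 1 (size 108): 0 XOR 108 = 108
After XOR-ing pile 2 (size 69): 108 XOR 69 = 41
After XOR-ing pile 3 (size 96): 41 XOR 96 = 73
After XOR-ing pile 4 (size 13): 73 XOR 13 = 68
After XOR-ing pile 5 (size 38): 68 XOR 38 = 98
After XOR-ing pile 6 (size 2): 98 XOR 2 = 96
After XOR-ing pile 7 (size 88): 96 XOR 88 = 56
The Nim-value of this position is 56.

56


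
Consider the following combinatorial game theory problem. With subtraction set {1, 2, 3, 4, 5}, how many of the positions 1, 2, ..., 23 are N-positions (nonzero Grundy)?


Subtraction set S = {1, 2, 3, 4, 5}, so G(n) = n mod 6.
G(n) = 0 when n is a multiple of 6.
Multiples of 6 in [1, 23]: 3
N-positions (nonzero Grundy) = 23 - 3 = 20

20


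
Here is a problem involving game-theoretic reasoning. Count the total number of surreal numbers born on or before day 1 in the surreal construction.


Day 0: {|} = 0 is born. Count = 1.
Day n: the number of surreal numbers born by day n is 2^(n+1) - 1.
By day 0: 2^1 - 1 = 1
By day 1: 2^2 - 1 = 3
By day 1: 3 surreal numbers.

3


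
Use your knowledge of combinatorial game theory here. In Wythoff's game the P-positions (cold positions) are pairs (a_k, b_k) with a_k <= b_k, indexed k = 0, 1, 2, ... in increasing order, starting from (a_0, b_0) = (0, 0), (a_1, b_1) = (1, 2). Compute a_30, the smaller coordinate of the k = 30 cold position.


By Wythoff's theorem, a_k = floor(k * phi) and b_k = floor(k * phi^2) = a_k + k, where phi = (1 + sqrt(5))/2 is the golden ratio.
phi = (1 + sqrt(5))/2 = 1.618034
k = 30
k * phi = 30 * 1.618034 = 48.541020
a_30 = floor(k * phi) = 48

48


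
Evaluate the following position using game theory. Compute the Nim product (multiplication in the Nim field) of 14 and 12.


Nim multiplication is bilinear over XOR: (u XOR v) * w = (u*w) XOR (v*w).
So we split each operand into its bit components and XOR the pairwise Nim products.
14 = 2 + 4 + 8 (as XOR of powers of 2).
12 = 4 + 8 (as XOR of powers of 2).
Using the standard Nim-product table on single bits:
  2*2 = 3,   2*4 = 8,   2*8 = 12,
  4*4 = 6,   4*8 = 11,  8*8 = 13,
and  1*x = x (identity), k*l = l*k (commutative).
Pairwise Nim products:
  2 * 4 = 8
  2 * 8 = 12
  4 * 4 = 6
  4 * 8 = 11
  8 * 4 = 11
  8 * 8 = 13
XOR them: 8 XOR 12 XOR 6 XOR 11 XOR 11 XOR 13 = 15.
Result: 14 * 12 = 15 (in Nim).

15


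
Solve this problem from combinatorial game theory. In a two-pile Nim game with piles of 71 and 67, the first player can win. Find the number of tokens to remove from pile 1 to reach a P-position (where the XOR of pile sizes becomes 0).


Piles: 71 and 67
Current XOR: 71 XOR 67 = 4 (non-zero, so this is an N-position).
To make the XOR zero, we need to find a move that balances the piles.
For pile 1 (size 71): target = 71 XOR 4 = 67
We reduce pile 1 from 71 to 67.
Tokens removed: 71 - 67 = 4
Verification: 67 XOR 67 = 0

4


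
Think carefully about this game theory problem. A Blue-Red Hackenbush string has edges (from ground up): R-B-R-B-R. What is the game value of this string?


Edges (from ground): R-B-R-B-R
By Berlekamp's sign-expansion rule, a Blue-Red Hackenbush stalk has the value of the surreal number whose sign sequence is the edge sequence with B -> + and R -> -.
Sign sequence: -+-+-
Trace the sign expansion in the surreal number tree, starting from 0:
Edge 1: R (sign -) -> bounds (-inf, 0), value = -1
Edge 2: B (sign +) -> bounds (-1, 0), value = -1/2
Edge 3: R (sign -) -> bounds (-1, -1/2), value = -3/4
Edge 4: B (sign +) -> bounds (-3/4, -1/2), value = -5/8
Edge 5: R (sign -) -> bounds (-3/4, -5/8), value = -11/16
Game value = -11/16

-11/16


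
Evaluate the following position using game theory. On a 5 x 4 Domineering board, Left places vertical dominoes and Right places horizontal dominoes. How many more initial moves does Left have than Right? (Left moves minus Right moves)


Board is 5 x 4 (rows x cols).
Left (vertical) placements: (rows-1) * cols = 4 * 4 = 16
Right (horizontal) placements: rows * (cols-1) = 5 * 3 = 15
Advantage = Left - Right = 16 - 15 = 1

1


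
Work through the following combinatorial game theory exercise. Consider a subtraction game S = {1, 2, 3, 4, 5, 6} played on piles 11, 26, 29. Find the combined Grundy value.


Subtraction set: {1, 2, 3, 4, 5, 6}
For this subtraction set, G(n) = n mod 7 (period = max + 1 = 7).
Pile 1 (size 11): G(11) = 11 mod 7 = 4
Pile 2 (size 26): G(26) = 26 mod 7 = 5
Pile 3 (size 29): G(29) = 29 mod 7 = 1
Total Grundy value = XOR of all: 4 XOR 5 XOR 1 = 0

0


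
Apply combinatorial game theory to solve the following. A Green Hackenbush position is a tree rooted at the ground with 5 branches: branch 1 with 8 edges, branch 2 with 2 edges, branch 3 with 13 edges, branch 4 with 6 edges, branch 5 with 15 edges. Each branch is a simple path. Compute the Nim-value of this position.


The tree has 5 branches from the ground vertex.
In Green Hackenbush, the Nim-value of a simple path of length k is k.
Branch 1: length 8, Nim-value = 8
Branch 2: length 2, Nim-value = 2
Branch 3: length 13, Nim-value = 13
Branch 4: length 6, Nim-value = 6
Branch 5: length 15, Nim-value = 15
Total Nim-value = XOR of all branch values:
0 XOR 8 = 8
8 XOR 2 = 10
10 XOR 13 = 7
7 XOR 6 = 1
1 XOR 15 = 14
Nim-value of the tree = 14

14


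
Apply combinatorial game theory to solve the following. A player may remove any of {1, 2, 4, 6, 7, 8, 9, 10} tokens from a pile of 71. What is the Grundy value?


The subtraction set is S = {1, 2, 4, 6, 7, 8, 9, 10}.
G(k) = mex{ G(k - s) : s in S, s <= k }. We compute iteratively: G(0) = 0.
G(1) = mex({0}) = 1
G(2) = mex({0, 1}) = 2
G(3) = mex({1, 2}) = 0
G(4) = mex({0, 2}) = 1
G(5) = mex({0, 1}) = 2
G(6) = mex({0, 1, 2}) = 3
G(7) = mex({0, 1, 2, 3}) = 4
G(8) = mex({0, 1, 2, 3, 4}) = 5
G(9) = mex({0, 1, 2, 4, 5}) = 3
G(10) = mex({0, 1, 2, 3, 5}) = 4
G(11) = mex({0, 1, 2, 3, 4}) = 5
G(12) = mex({0, 1, 2, 3, 4, 5}) = 6
G(13) = mex({0, 1, 2, 3, 4, 5, 6}) = 7
G(14) = mex({1, 2, 3, 4, 5, 6, 7}) = 0
G(15) = mex({0, 2, 3, 4, 5, 7}) = 1
G(16) = mex({0, 1, 3, 4, 5, 6}) = 2
G(17) = mex({1, 2, 3, 4, 5, 7}) = 0
G(18) = mex({0, 2, 3, 4, 5, 6}) = 1
G(19) = mex({0, 1, 3, 4, 5, 6, 7}) = 2
G(20) = mex({0, 1, 2, 4, 5, 6, 7}) = 3
G(21) = mex({0, 1, 2, 3, 5, 6, 7}) = 4
G(22) = mex({0, 1, 2, 3, 4, 6, 7}) = 5
G(23) = mex({0, 1, 2, 4, 5, 7}) = 3
Observe that G(14)..G(23) = 0, 1, 2, 0, 1, 2, 3, 4, 5, 3 repeats G(0)..G(9) = 0, 1, 2, 0, 1, 2, 3, 4, 5, 3.
For k >= max(S) = 10, G(k) is determined by the previous 10 values G(k-10)..G(k-1); a window of 10 consecutive values has recurred shifted by 14, so by induction G(k + 14) = G(k) for all k >= 0: the sequence is periodic from the start with period 14.
One period: G(0..13) = 0, 1, 2, 0, 1, 2, 3, 4, 5, 3, 4, 5, 6, 7.
71 mod 14 = 1, so G(71) = G(1) = 1.

1


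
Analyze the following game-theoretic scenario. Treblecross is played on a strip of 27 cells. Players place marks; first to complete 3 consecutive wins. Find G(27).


Treblecross: place X on empty cells; 3-in-a-row wins.
Playing within two cells of an existing X lets the opponent win at once, so sensible play treats the cells i-2..i+2 around each X as dead. The player left with no safe cell loses, so this is a normal-play take-away game on strips of safe cells.
Placing X at cell i (0-indexed) of a strip of k safe cells leaves independent strips of sizes max(0, i-2) and max(0, k-i-3). Hence G(k) = mex{ G(max(0,i-2)) XOR G(max(0,k-i-3)) : 0 <= i < k }, with G(0) = 0.
G(1): splits (0,0):0^0=0 -> mex({0}) = 1
G(2): splits (0,0):0^0=0 -> mex({0}) = 1
G(3): splits (0,0):0^0=0 -> mex({0}) = 1
G(4): splits (0,1):0^1=1 (0,0):0^0=0 -> mex({0, 1}) = 2
G(5): splits (0,2):0^1=1 (0,1):0^1=1 (0,0):0^0=0 -> mex({0, 1}) = 2
G(6) = mex({1}) = 0
G(7) = mex({0, 1, 2}) = 3
G(8) = mex({0, 1, 2}) = 3
G(9) = mex({0, 2}) = 1
G(10) = mex({0, 2, 3}) = 1
G(11) = mex({0, 3}) = 1
G(12) = mex({1, 3}) = 0
G(13) = mex({0, 1, 2, 3}) = 4
G(14) = mex({0, 1, 2}) = 3
G(15) = mex({0, 1, 2}) = 3
G(16) = mex({0, 1, 2, 4}) = 3
G(17) = mex({0, 1, 3, 4}) = 2
G(18) = mex({0, 1, 3, 4}) = 2
G(19) = mex({0, 1, 3, 5}) = 2
G(20) = mex({0, 1, 2, 3, 5}) = 4
G(21) = mex({0, 1, 2, 3, 5}) = 4
G(22) = mex({1, 2, 6}) = 0
G(23) = mex({0, 1, 2, 3, 4, 6}) = 5
G(24) = mex({0, 1, 2, 3, 4}) = 5
G(25) = mex({0, 1, 3, 4, 7}) = 2
G(26) = mex({0, 1, 3, 4, 5, 7}) = 2
G(27) = mex({0, 1, 3, 5}) = 2
Therefore G(27) = 2.

2


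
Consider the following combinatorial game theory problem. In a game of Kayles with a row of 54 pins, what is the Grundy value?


Kayles: a move removes 1 or 2 adjacent pins from a contiguous row.
Removing pins from a row of k leaves two independent rows (a, b) with a + b = k - 1 (one pin) or a + b = k - 2 (two pins); an end removal gives a = 0.
By Sprague-Grundy, G(k) = mex{ G(a) XOR G(b) } over all these splits. G(0) = 0.
G(1): splits (0,0):0^0=0 -> mex({0}) = 1
G(2): splits (0,1):0^1=1 (0,0):0^0=0 -> mex({0, 1}) = 2
G(3): splits (0,2):0^2=2 (1,1):1^1=0 (0,1):0^1=1 -> mex({0, 1, 2}) = 3
G(4): splits (0,3):0^3=3 (1,2):1^2=3 (0,2):0^2=2 (1,1):1^1=0 -> mex({0, 2, 3}) = 1
G(5): splits (0,4):0^1=1 (1,3):1^3=2 (2,2):2^2=0 (0,3):0^3=3 (1,2):1^2=3 -> mex({0, 1, 2, 3}) = 4
G(6) = mex({0, 1, 2, 4}) = 3
G(7) = mex({0, 1, 3, 4, 5}) = 2
G(8) = mex({0, 2, 3, 5, 6}) = 1
G(9) = mex({0, 1, 2, 3, 6, 7}) = 4
G(10) = mex({0, 1, 3, 4, 5, 7}) = 2
G(11) = mex({0, 1, 2, 3, 4, 5}) = 6
G(12) = mex({0, 1, 2, 3, 5, 6, 7}) = 4
G(13) = mex({0, 2, 3, 4, 6, 7}) = 1
G(14) = mex({0, 1, 4, 5, 6, 7}) = 2
G(15) = mex({0, 1, 2, 3, 4, 5, 6}) = 7
G(16) = mex({0, 2, 3, 5, 6, 7}) = 1
G(17) = mex({0, 1, 2, 3, 5, 6, 7}) = 4
G(18) = mex({0, 1, 2, 4, 5, 6}) = 3
G(19) = mex({0, 1, 3, 4, 5, 7}) = 2
G(20) = mex({0, 2, 3, 4, 5, 6, 7}) = 1
G(21) = mex({0, 1, 2, 3, 5, 6, 7}) = 4
G(22) = mex({0, 1, 2, 3, 4, 5, 7}) = 6
G(23) = mex({0, 1, 2, 3, 4, 5, 6}) = 7
G(24) = mex({0, 1, 2, 3, 5, 6, 7}) = 4
G(25) = mex({0, 2, 3, 4, 6, 7}) = 1
G(26) = mex({0, 1, 3, 4, 5, 6, 7}) = 2
G(27) = mex({0, 1, 2, 3, 4, 5, 6, 7}) = 8
G(28) = mex({0, 1, 2, 3, 4, 6, 7, 8}) = 5
G(29) = mex({0, 1, 2, 3, 5, 6, 7, 8, 9}) = 4
G(30) = mex({0, 1, 2, 3, 4, 5, 6, 9, 10}) = 7
G(31) = mex({0, 1, 3, 4, 5, 7, 10, 11}) = 2
G(32) = mex({0, 2, 3, 4, 5, 6, 7, 9, 11}) = 1
G(33) = mex({0, 1, 2, 3, 4, 5, 6, 7, 9, 12}) = 8
G(34) = mex({0, 1, 2, 3, 4, 5, 7, 8, 11, 12}) = 6
G(35) = mex({0, 1, 2, 3, 4, 5, 6, 8, 9, 10, 11}) = 7
G(36) = mex({0, 1, 2, 3, 5, 6, 7, 9, 10}) = 4
G(37) = mex({0, 2, 3, 4, 6, 7, 9, 10, 11, 12}) = 1
G(38) = mex({0, 1, 3, 4, 5, 6, 7, 9, 10, 11, 12}) = 2
G(39) = mex({0, 1, 2, 4, 5, 6, 7, 9, 10, 12, 14}) = 3
G(40) = mex({0, 2, 3, 4, 6, 7, 11, 12, 14}) = 1
G(41) = mex({0, 1, 2, 3, 5, 6, 7, 9, 10, 11, 12}) = 4
G(42) = mex({0, 1, 2, 3, 4, 5, 6, 9, 10}) = 7
G(43) = mex({0, 1, 3, 4, 5, 7, 9, 10, 12, 15}) = 2
G(44) = mex({0, 2, 3, 4, 5, 6, 7, 9, 10, 12, 15}) = 1
G(45) = mex({0, 1, 2, 3, 4, 5, 6, 7, 9, 10, 12, 14}) = 8
G(46) = mex({0, 1, 3, 4, 5, 7, 8, 11, 12, 14}) = 2
G(47) = mex({0, 1, 2, 3, 4, 5, 6, 8, 9, 10, 11, 12}) = 7
G(48) = mex({0, 1, 2, 3, 5, 6, 7, 9, 10}) = 4
G(49) = mex({0, 2, 3, 4, 6, 7, 9, 10, 11, 12, 15}) = 1
G(50) = mex({0, 1, 4, 5, 6, 7, 9, 11, 12, 14, 15}) = 2
G(51) = mex({0, 1, 2, 3, 4, 5, 6, 7, 9, 12, 14, 15}) = 8
G(52) = mex({0, 2, 3, 4, 5, 6, 7, 8, 11, 12, 15}) = 1
G(53) = mex({0, 1, 2, 3, 5, 6, 7, 8, 9, 10, 11, 12}) = 4
G(54) = mex({0, 1, 2, 3, 4, 5, 6, 9, 10}) = 7
Therefore G(54) = 7.

7


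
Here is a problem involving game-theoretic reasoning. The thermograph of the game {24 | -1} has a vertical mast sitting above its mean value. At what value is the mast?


Game = {24 | -1}, a switch {a | b} with numbers a > b.
Its thermograph has left wall a - t and right wall b + t, which meet at t = (a - b)/2, where both equal (a + b)/2. So the mast (mean value) is at (a + b)/2.
Mean = (24 + (-1))/2 = 23/2 = 23/2

23/2


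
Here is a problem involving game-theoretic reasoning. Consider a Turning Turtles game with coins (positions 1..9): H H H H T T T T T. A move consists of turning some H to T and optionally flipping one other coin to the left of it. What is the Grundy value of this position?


Coins: H H H H T T T T T
Key fact: a single head at position k behaves exactly like a Nim heap of size k (turning it to T and optionally flipping a coin at j < k corresponds to moving the heap from k to j, or to 0), and heads combine as a disjunctive sum (two heads at the same place would cancel, matching j XOR j = 0). So the Nim-value is the XOR of the 1-indexed positions of the heads.
Face-up positions (1-indexed): [1, 2, 3, 4]
XOR 0 with 1: 0 XOR 1 = 1
XOR 1 with 2: 1 XOR 2 = 3
XOR 3 with 3: 3 XOR 3 = 0
XOR 0 with 4: 0 XOR 4 = 4
Nim-value = 4

4


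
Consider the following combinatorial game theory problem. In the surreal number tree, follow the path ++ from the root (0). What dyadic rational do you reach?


Sign expansion: ++
Rule: track bounds (lo, hi), initially (-inf, +inf). On '+', the current value becomes lo and we move to the simplest number in (value, hi): value + 1 if hi = +inf, otherwise the midpoint (value + hi)/2. On '-', the current value becomes hi and we move to value - 1 if lo = -inf, otherwise the midpoint (lo + value)/2.
Start at 0.
Step 1: sign = +, move right. Bounds: (0, +inf). Value = 1
Step 2: sign = +, move right. Bounds: (1, +inf). Value = 2
The surreal number with sign expansion ++ is 2.

2


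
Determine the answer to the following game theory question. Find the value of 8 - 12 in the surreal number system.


x = 8, y = 12
x - y = 8 - 12 = -4

-4


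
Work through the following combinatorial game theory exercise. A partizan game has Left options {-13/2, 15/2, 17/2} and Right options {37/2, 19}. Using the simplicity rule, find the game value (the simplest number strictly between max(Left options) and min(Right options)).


Left options: {-13/2, 15/2, 17/2}, max = 17/2
Right options: {37/2, 19}, min = 37/2
All options are numbers and max(Left) < min(Right), so by the simplicity theorem the value is the simplest (earliest-born) number strictly between 17/2 and 37/2.
Integers 9 through 18 all lie strictly between 17/2 and 37/2.
Among integers, the simplest (lowest birthday = smallest |n|; 0 is born on day 0, +-n on day n) is 9.
No non-integer in the interval can be simpler: if x is a non-integer in the interval, then floor(x) or ceil(x) also lies in the interval (the interval contains an integer), and both are proper prefixes of x's sign expansion, i.e. born earlier. So the game value is 9.
Game value = 9

9


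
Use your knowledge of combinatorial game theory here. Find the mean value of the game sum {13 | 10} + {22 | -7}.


G1 = {13 | 10}, G2 = {22 | -7}
Each is a switch {a | b} with numbers a > b; its mean value is (a + b)/2, and mean value is additive over game sums: m(G1 + G2) = m(G1) + m(G2).
Mean of G1 = (13 + (10))/2 = 23/2 = 23/2
Mean of G2 = (22 + (-7))/2 = 15/2 = 15/2
Mean of G1 + G2 = 23/2 + 15/2 = 19

19


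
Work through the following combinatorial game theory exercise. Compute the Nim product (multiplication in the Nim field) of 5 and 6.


Nim multiplication is bilinear over XOR: (u XOR v) * w = (u*w) XOR (v*w).
So we split each operand into its bit components and XOR the pairwise Nim products.
5 = 1 + 4 (as XOR of powers of 2).
6 = 2 + 4 (as XOR of powers of 2).
Using the standard Nim-product table on single bits:
  2*2 = 3,   2*4 = 8,   2*8 = 12,
  4*4 = 6,   4*8 = 11,  8*8 = 13,
and  1*x = x (identity), k*l = l*k (commutative).
Pairwise Nim products:
  1 * 2 = 2
  1 * 4 = 4
  4 * 2 = 8
  4 * 4 = 6
XOR them: 2 XOR 4 XOR 8 XOR 6 = 8.
Result: 5 * 6 = 8 (in Nim).

8


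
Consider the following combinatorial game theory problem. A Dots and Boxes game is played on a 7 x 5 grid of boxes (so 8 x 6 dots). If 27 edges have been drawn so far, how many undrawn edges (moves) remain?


Grid: 7 x 5 boxes, i.e. 8 rows and 6 columns of dots.
Horizontal edges: (rows + 1) * cols = 8 * 5 = 40
Vertical edges: rows * (cols + 1) = 7 * 6 = 42
Total edges: 40 + 42 = 82
Edges drawn: 27
Remaining: 82 - 27 = 55

55


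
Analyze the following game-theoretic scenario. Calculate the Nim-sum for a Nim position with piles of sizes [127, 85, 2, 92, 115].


We need the XOR (exclusive or) of all pile sizes.
After XOR-ing pile 1 (size 127): 0 XOR 127 = 127
After XOR-ing pile 2 (size 85): 127 XOR 85 = 42
After XOR-ing pile 3 (size 2): 42 XOR 2 = 40
After XOR-ing pile 4 (size 92): 40 XOR 92 = 116
After XOR-ing pile 5 (size 115): 116 XOR 115 = 7
The Nim-value of this position is 7.

7


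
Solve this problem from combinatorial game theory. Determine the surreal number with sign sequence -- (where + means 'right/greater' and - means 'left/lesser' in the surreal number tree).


Sign expansion: --
Rule: track bounds (lo, hi), initially (-inf, +inf). On '+', the current value becomes lo and we move to the simplest number in (value, hi): value + 1 if hi = +inf, otherwise the midpoint (value + hi)/2. On '-', the current value becomes hi and we move to value - 1 if lo = -inf, otherwise the midpoint (lo + value)/2.
Start at 0.
Step 1: sign = -, move left. Bounds: (-inf, 0). Value = -1
Step 2: sign = -, move left. Bounds: (-inf, -1). Value = -2
The surreal number with sign expansion -- is -2.

-2


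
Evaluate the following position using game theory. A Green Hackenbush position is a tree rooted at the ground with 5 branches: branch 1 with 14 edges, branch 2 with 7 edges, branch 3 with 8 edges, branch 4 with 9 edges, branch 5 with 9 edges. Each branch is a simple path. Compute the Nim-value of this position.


The tree has 5 branches from the ground vertex.
In Green Hackenbush, the Nim-value of a simple path of length k is k.
Branch 1: length 14, Nim-value = 14
Branch 2: length 7, Nim-value = 7
Branch 3: length 8, Nim-value = 8
Branch 4: length 9, Nim-value = 9
Branch 5: length 9, Nim-value = 9
Total Nim-value = XOR of all branch values:
0 XOR 14 = 14
14 XOR 7 = 9
9 XOR 8 = 1
1 XOR 9 = 8
8 XOR 9 = 1
Nim-value of the tree = 1

1


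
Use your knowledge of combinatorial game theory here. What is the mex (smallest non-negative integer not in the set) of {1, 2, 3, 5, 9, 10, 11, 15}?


Set = {1, 2, 3, 5, 9, 10, 11, 15}
0 is NOT in the set. This is the mex.
mex = 0

0


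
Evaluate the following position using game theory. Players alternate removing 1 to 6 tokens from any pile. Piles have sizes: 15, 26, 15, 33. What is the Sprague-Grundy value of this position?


Subtraction set: {1, 2, 3, 4, 5, 6}
For this subtraction set, G(n) = n mod 7 (period = max + 1 = 7).
Pile 1 (size 15): G(15) = 15 mod 7 = 1
Pile 2 (size 26): G(26) = 26 mod 7 = 5
Pile 3 (size 15): G(15) = 15 mod 7 = 1
Pile 4 (size 33): G(33) = 33 mod 7 = 5
Total Grundy value = XOR of all: 1 XOR 5 XOR 1 XOR 5 = 0

0


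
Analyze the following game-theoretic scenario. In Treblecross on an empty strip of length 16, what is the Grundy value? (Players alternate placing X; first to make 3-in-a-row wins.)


Treblecross: place X on empty cells; 3-in-a-row wins.
Playing within two cells of an existing X lets the opponent win at once, so sensible play treats the cells i-2..i+2 around each X as dead. The player left with no safe cell loses, so this is a normal-play take-away game on strips of safe cells.
Placing X at cell i (0-indexed) of a strip of k safe cells leaves independent strips of sizes max(0, i-2) and max(0, k-i-3). Hence G(k) = mex{ G(max(0,i-2)) XOR G(max(0,k-i-3)) : 0 <= i < k }, with G(0) = 0.
G(1): splits (0,0):0^0=0 -> mex({0}) = 1
G(2): splits (0,0):0^0=0 -> mex({0}) = 1
G(3): splits (0,0):0^0=0 -> mex({0}) = 1
G(4): splits (0,1):0^1=1 (0,0):0^0=0 -> mex({0, 1}) = 2
G(5): splits (0,2):0^1=1 (0,1):0^1=1 (0,0):0^0=0 -> mex({0, 1}) = 2
G(6) = mex({1}) = 0
G(7) = mex({0, 1, 2}) = 3
G(8) = mex({0, 1, 2}) = 3
G(9) = mex({0, 2}) = 1
G(10) = mex({0, 2, 3}) = 1
G(11) = mex({0, 3}) = 1
G(12) = mex({1, 3}) = 0
G(13) = mex({0, 1, 2, 3}) = 4
G(14) = mex({0, 1, 2}) = 3
G(15) = mex({0, 1, 2}) = 3
G(16) = mex({0, 1, 2, 4}) = 3
Therefore G(16) = 3.

3


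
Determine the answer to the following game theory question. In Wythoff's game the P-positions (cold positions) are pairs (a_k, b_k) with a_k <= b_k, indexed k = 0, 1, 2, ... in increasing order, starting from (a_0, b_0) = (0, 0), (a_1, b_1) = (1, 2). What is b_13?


By Wythoff's theorem, a_k = floor(k * phi) and b_k = floor(k * phi^2) = a_k + k, where phi = (1 + sqrt(5))/2 is the golden ratio.
phi = (1 + sqrt(5))/2 = 1.618034
phi^2 = phi + 1 = 2.618034
k = 13
k * phi^2 = 13 * 2.618034 = 34.034442
b_13 = floor(k * phi^2) = 34 (check: a_13 + k = 21 + 13 = 34)

34


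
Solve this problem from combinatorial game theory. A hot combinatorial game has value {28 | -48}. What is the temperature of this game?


The game is {28 | -48}, a switch {a | b} with numbers a > b.
Cooling {a | b} by t gives {a - t | b + t}, which stops being hot when a - t = b + t, i.e. at t = (a - b)/2. So the temperature of a switch is (a - b)/2.
Temperature = (Left option - Right option) / 2
= (28 - (-48)) / 2
= 76 / 2
= 38

38


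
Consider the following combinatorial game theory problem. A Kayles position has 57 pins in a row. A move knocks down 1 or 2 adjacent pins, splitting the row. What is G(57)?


Kayles: a move removes 1 or 2 adjacent pins from a contiguous row.
Removing pins from a row of k leaves two independent rows (a, b) with a + b = k - 1 (one pin) or a + b = k - 2 (two pins); an end removal gives a = 0.
By Sprague-Grundy, G(k) = mex{ G(a) XOR G(b) } over all these splits. G(0) = 0.
G(1): splits (0,0):0^0=0 -> mex({0}) = 1
G(2): splits (0,1):0^1=1 (0,0):0^0=0 -> mex({0, 1}) = 2
G(3): splits (0,2):0^2=2 (1,1):1^1=0 (0,1):0^1=1 -> mex({0, 1, 2}) = 3
G(4): splits (0,3):0^3=3 (1,2):1^2=3 (0,2):0^2=2 (1,1):1^1=0 -> mex({0, 2, 3}) = 1
G(5): splits (0,4):0^1=1 (1,3):1^3=2 (2,2):2^2=0 (0,3):0^3=3 (1,2):1^2=3 -> mex({0, 1, 2, 3}) = 4
G(6) = mex({0, 1, 2, 4}) = 3
G(7) = mex({0, 1, 3, 4, 5}) = 2
G(8) = mex({0, 2, 3, 5, 6}) = 1
G(9) = mex({0, 1, 2, 3, 6, 7}) = 4
G(10) = mex({0, 1, 3, 4, 5, 7}) = 2
G(11) = mex({0, 1, 2, 3, 4, 5}) = 6
G(12) = mex({0, 1, 2, 3, 5, 6, 7}) = 4
G(13) = mex({0, 2, 3, 4, 6, 7}) = 1
G(14) = mex({0, 1, 4, 5, 6, 7}) = 2
G(15) = mex({0, 1, 2, 3, 4, 5, 6}) = 7
G(16) = mex({0, 2, 3, 5, 6, 7}) = 1
G(17) = mex({0, 1, 2, 3, 5, 6, 7}) = 4
G(18) = mex({0, 1, 2, 4, 5, 6}) = 3
G(19) = mex({0, 1, 3, 4, 5, 7}) = 2
G(20) = mex({0, 2, 3, 4, 5, 6, 7}) = 1
G(21) = mex({0, 1, 2, 3, 5, 6, 7}) = 4
G(22) = mex({0, 1, 2, 3, 4, 5, 7}) = 6
G(23) = mex({0, 1, 2, 3, 4, 5, 6}) = 7
G(24) = mex({0, 1, 2, 3, 5, 6, 7}) = 4
G(25) = mex({0, 2, 3, 4, 6, 7}) = 1
G(26) = mex({0, 1, 3, 4, 5, 6, 7}) = 2
G(27) = mex({0, 1, 2, 3, 4, 5, 6, 7}) = 8
G(28) = mex({0, 1, 2, 3, 4, 6, 7, 8}) = 5
G(29) = mex({0, 1, 2, 3, 5, 6, 7, 8, 9}) = 4
G(30) = mex({0, 1, 2, 3, 4, 5, 6, 9, 10}) = 7
G(31) = mex({0, 1, 3, 4, 5, 7, 10, 11}) = 2
G(32) = mex({0, 2, 3, 4, 5, 6, 7, 9, 11}) = 1
G(33) = mex({0, 1, 2, 3, 4, 5, 6, 7, 9, 12}) = 8
G(34) = mex({0, 1, 2, 3, 4, 5, 7, 8, 11, 12}) = 6
G(35) = mex({0, 1, 2, 3, 4, 5, 6, 8, 9, 10, 11}) = 7
G(36) = mex({0, 1, 2, 3, 5, 6, 7, 9, 10}) = 4
G(37) = mex({0, 2, 3, 4, 6, 7, 9, 10, 11, 12}) = 1
G(38) = mex({0, 1, 3, 4, 5, 6, 7, 9, 10, 11, 12}) = 2
G(39) = mex({0, 1, 2, 4, 5, 6, 7, 9, 10, 12, 14}) = 3
G(40) = mex({0, 2, 3, 4, 6, 7, 11, 12, 14}) = 1
G(41) = mex({0, 1, 2, 3, 5, 6, 7, 9, 10, 11, 12}) = 4
G(42) = mex({0, 1, 2, 3, 4, 5, 6, 9, 10}) = 7
G(43) = mex({0, 1, 3, 4, 5, 7, 9, 10, 12, 15}) = 2
G(44) = mex({0, 2, 3, 4, 5, 6, 7, 9, 10, 12, 15}) = 1
G(45) = mex({0, 1, 2, 3, 4, 5, 6, 7, 9, 10, 12, 14}) = 8
G(46) = mex({0, 1, 3, 4, 5, 7, 8, 11, 12, 14}) = 2
G(47) = mex({0, 1, 2, 3, 4, 5, 6, 8, 9, 10, 11, 12}) = 7
G(48) = mex({0, 1, 2, 3, 5, 6, 7, 9, 10}) = 4
G(49) = mex({0, 2, 3, 4, 6, 7, 9, 10, 11, 12, 15}) = 1
G(50) = mex({0, 1, 4, 5, 6, 7, 9, 11, 12, 14, 15}) = 2
G(51) = mex({0, 1, 2, 3, 4, 5, 6, 7, 9, 12, 14, 15}) = 8
G(52) = mex({0, 2, 3, 4, 5, 6, 7, 8, 11, 12, 15}) = 1
G(53) = mex({0, 1, 2, 3, 5, 6, 7, 8, 9, 10, 11, 12}) = 4
G(54) = mex({0, 1, 2, 3, 4, 5, 6, 9, 10}) = 7
G(55) = mex({0, 1, 3, 4, 5, 7, 9, 10, 11, 12}) = 2
G(56) = mex({0, 2, 3, 4, 5, 6, 7, 9, 10, 11, 12, 13, 14}) = 1
G(57) = mex({0, 1, 2, 3, 5, 6, 7, 9, 10, 12, 13, 14, 15}) = 4
Therefore G(57) = 4.

4


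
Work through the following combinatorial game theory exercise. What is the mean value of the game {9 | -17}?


Game = {9 | -17}, a switch {a | b} with numbers a > b.
Its thermograph has left wall a - t and right wall b + t, which meet at t = (a - b)/2, where both equal (a + b)/2. So the mast (mean value) is at (a + b)/2.
Mean = (9 + (-17))/2 = -8/2 = -4

-4


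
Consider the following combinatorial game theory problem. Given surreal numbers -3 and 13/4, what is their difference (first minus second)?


x = -3, y = 13/4
Converting to common denominator: 4
x = -12/4, y = 13/4
x - y = -3 - 13/4 = -25/4

-25/4


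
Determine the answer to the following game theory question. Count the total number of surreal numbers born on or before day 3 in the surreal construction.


Day 0: {|} = 0 is born. Count = 1.
Day n: the number of surreal numbers born by day n is 2^(n+1) - 1.
By day 0: 2^1 - 1 = 1
By day 1: 2^2 - 1 = 3
By day 2: 2^3 - 1 = 7
By day 3: 2^4 - 1 = 15
By day 3: 15 surreal numbers.

15


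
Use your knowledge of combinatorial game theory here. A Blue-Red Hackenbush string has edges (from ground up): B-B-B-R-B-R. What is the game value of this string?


Edges (from ground): B-B-B-R-B-R
By Berlekamp's sign-expansion rule, a Blue-Red Hackenbush stalk has the value of the surreal number whose sign sequence is the edge sequence with B -> + and R -> -.
Sign sequence: +++-+-
Trace the sign expansion in the surreal number tree, starting from 0:
Edge 1: B (sign +) -> bounds (0, +inf), value = 1
Edge 2: B (sign +) -> bounds (1, +inf), value = 2
Edge 3: B (sign +) -> bounds (2, +inf), value = 3
Edge 4: R (sign -) -> bounds (2, 3), value = 5/2
Edge 5: B (sign +) -> bounds (5/2, 3), value = 11/4
Edge 6: R (sign -) -> bounds (5/2, 11/4), value = 21/8
Game value = 21/8

21/8


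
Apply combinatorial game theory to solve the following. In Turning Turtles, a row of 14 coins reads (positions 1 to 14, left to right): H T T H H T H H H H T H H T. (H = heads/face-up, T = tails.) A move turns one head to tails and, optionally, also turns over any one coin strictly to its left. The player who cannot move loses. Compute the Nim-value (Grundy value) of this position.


Coins: H T T H H T H H H H T H H T
Key fact: a single head at position k behaves exactly like a Nim heap of size k (turning it to T and optionally flipping a coin at j < k corresponds to moving the heap from k to j, or to 0), and heads combine as a disjunctive sum (two heads at the same place would cancel, matching j XOR j = 0). So the Nim-value is the XOR of the 1-indexed positions of the heads.
Face-up positions (1-indexed): [1, 4, 5, 7, 8, 9, 10, 12, 13]
XOR 0 with 1: 0 XOR 1 = 1
XOR 1 with 4: 1 XOR 4 = 5
XOR 5 with 5: 5 XOR 5 = 0
XOR 0 with 7: 0 XOR 7 = 7
XOR 7 with 8: 7 XOR 8 = 15
XOR 15 with 9: 15 XOR 9 = 6
XOR 6 with 10: 6 XOR 10 = 12
XOR 12 with 12: 12 XOR 12 = 0
XOR 0 with 13: 0 XOR 13 = 13
Nim-value = 13

13


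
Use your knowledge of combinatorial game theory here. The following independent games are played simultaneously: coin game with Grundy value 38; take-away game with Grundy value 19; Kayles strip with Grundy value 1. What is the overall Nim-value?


By the Sprague-Grundy theorem, the Grundy value of a sum of games is the XOR of individual Grundy values.
coin game: Grundy value = 38. Running XOR: 0 XOR 38 = 38
take-away game: Grundy value = 19. Running XOR: 38 XOR 19 = 53
Kayles strip: Grundy value = 1. Running XOR: 53 XOR 1 = 52
The combined Grundy value is 52.

52


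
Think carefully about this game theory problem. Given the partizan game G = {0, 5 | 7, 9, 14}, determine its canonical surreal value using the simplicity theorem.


Left options: {0, 5}, max = 5
Right options: {7, 9, 14}, min = 7
All options are numbers and max(Left) < min(Right), so by the simplicity theorem the value is the simplest (earliest-born) number strictly between 5 and 7.
The only integer strictly between 5 and 7 is 6.
No non-integer in the interval can be simpler: if x is a non-integer in the interval, then floor(x) or ceil(x) also lies in the interval (the interval contains an integer), and both are proper prefixes of x's sign expansion, i.e. born earlier. So the game value is 6.
Game value = 6

6


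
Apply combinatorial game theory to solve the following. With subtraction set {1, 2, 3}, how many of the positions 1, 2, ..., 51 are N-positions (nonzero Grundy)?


Subtraction set S = {1, 2, 3}, so G(n) = n mod 4.
G(n) = 0 when n is a multiple of 4.
Multiples of 4 in [1, 51]: 12
N-positions (nonzero Grundy) = 51 - 12 = 39

39


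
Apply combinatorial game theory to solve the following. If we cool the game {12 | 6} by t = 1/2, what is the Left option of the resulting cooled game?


Original game: {12 | 6} (a switch {a | b} with a > b).
Cooling by t (for t below the temperature (a - b)/2 = 3) taxes each move by t: {a | b} cooled by t is {a - t | b + t}.
Cooling amount: t = 1/2
Cooled Left option: 12 - 1/2 = 23/2
Cooled Right option: 6 + 1/2 = 13/2
Cooled game: {23/2 | 13/2}
Left option = 23/2

23/2


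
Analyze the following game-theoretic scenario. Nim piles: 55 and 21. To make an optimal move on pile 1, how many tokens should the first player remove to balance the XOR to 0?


Piles: 55 and 21
Current XOR: 55 XOR 21 = 34 (non-zero, so this is an N-position).
To make the XOR zero, we need to find a move that balances the piles.
For pile 1 (size 55): target = 55 XOR 34 = 21
We reduce pile 1 from 55 to 21.
Tokens removed: 55 - 21 = 34
Verification: 21 XOR 21 = 0

34


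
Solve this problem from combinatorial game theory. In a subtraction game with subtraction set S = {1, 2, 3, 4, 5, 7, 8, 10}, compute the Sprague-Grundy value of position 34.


The subtraction set is S = {1, 2, 3, 4, 5, 7, 8, 10}.
G(k) = mex{ G(k - s) : s in S, s <= k }. We compute iteratively: G(0) = 0.
G(1) = mex({0}) = 1
G(2) = mex({0, 1}) = 2
G(3) = mex({0, 1, 2}) = 3
G(4) = mex({0, 1, 2, 3}) = 4
G(5) = mex({0, 1, 2, 3, 4}) = 5
G(6) = mex({1, 2, 3, 4, 5}) = 0
G(7) = mex({0, 2, 3, 4, 5}) = 1
G(8) = mex({0, 1, 3, 4, 5}) = 2
G(9) = mex({0, 1, 2, 4, 5}) = 3
G(10) = mex({0, 1, 2, 3, 5}) = 4
G(11) = mex({0, 1, 2, 3, 4}) = 5
G(12) = mex({1, 2, 3, 4, 5}) = 0
G(13) = mex({0, 2, 3, 4, 5}) = 1
G(14) = mex({0, 1, 3, 4, 5}) = 2
G(15) = mex({0, 1, 2, 4, 5}) = 3
Observe that G(6)..G(15) = 0, 1, 2, 3, 4, 5, 0, 1, 2, 3 repeats G(0)..G(9) = 0, 1, 2, 3, 4, 5, 0, 1, 2, 3.
For k >= max(S) = 10, G(k) is determined by the previous 10 values G(k-10)..G(k-1); a window of 10 consecutive values has recurred shifted by 6, so by induction G(k + 6) = G(k) for all k >= 0: the sequence is periodic from the start with period 6.
One period: G(0..5) = 0, 1, 2, 3, 4, 5.
34 mod 6 = 4, so G(34) = G(4) = 4.

4


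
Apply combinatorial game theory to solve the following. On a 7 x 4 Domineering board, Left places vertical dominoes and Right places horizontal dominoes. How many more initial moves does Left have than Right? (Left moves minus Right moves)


Board is 7 x 4 (rows x cols).
Left (vertical) placements: (rows-1) * cols = 6 * 4 = 24
Right (horizontal) placements: rows * (cols-1) = 7 * 3 = 21
Advantage = Left - Right = 24 - 21 = 3

3


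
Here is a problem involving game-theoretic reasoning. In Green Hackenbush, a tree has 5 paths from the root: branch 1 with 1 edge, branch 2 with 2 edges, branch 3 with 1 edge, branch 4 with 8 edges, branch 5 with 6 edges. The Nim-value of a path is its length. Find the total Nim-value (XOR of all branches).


The tree has 5 branches from the ground vertex.
In Green Hackenbush, the Nim-value of a simple path of length k is k.
Branch 1: length 1, Nim-value = 1
Branch 2: length 2, Nim-value = 2
Branch 3: length 1, Nim-value = 1
Branch 4: length 8, Nim-value = 8
Branch 5: length 6, Nim-value = 6
Total Nim-value = XOR of all branch values:
0 XOR 1 = 1
1 XOR 2 = 3
3 XOR 1 = 2
2 XOR 8 = 10
10 XOR 6 = 12
Nim-value of the tree = 12

12


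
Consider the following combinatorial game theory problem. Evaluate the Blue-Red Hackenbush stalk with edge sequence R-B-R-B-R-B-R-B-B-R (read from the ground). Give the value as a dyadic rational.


Edges (from ground): R-B-R-B-R-B-R-B-B-R
By Berlekamp's sign-expansion rule, a Blue-Red Hackenbush stalk has the value of the surreal number whose sign sequence is the edge sequence with B -> + and R -> -.
Sign sequence: -+-+-+-++-
Trace the sign expansion in the surreal number tree, starting from 0:
Edge 1: R (sign -) -> bounds (-inf, 0), value = -1
Edge 2: B (sign +) -> bounds (-1, 0), value = -1/2
Edge 3: R (sign -) -> bounds (-1, -1/2), value = -3/4
Edge 4: B (sign +) -> bounds (-3/4, -1/2), value = -5/8
Edge 5: R (sign -) -> bounds (-3/4, -5/8), value = -11/16
Edge 6: B (sign +) -> bounds (-11/16, -5/8), value = -21/32
Edge 7: R (sign -) -> bounds (-11/16, -21/32), value = -43/64
Edge 8: B (sign +) -> bounds (-43/64, -21/32), value = -85/128
Edge 9: B (sign +) -> bounds (-85/128, -21/32), value = -169/256
Edge 10: R (sign -) -> bounds (-85/128, -169/256), value = -339/512
Game value = -339/512

-339/512


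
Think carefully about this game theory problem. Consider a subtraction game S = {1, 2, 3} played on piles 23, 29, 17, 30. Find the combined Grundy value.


Subtraction set: {1, 2, 3}
For this subtraction set, G(n) = n mod 4 (period = max + 1 = 4).
Pile 1 (size 23): G(23) = 23 mod 4 = 3
Pile 2 (size 29): G(29) = 29 mod 4 = 1
Pile 3 (size 17): G(17) = 17 mod 4 = 1
Pile 4 (size 30): G(30) = 30 mod 4 = 2
Total Grundy value = XOR of all: 3 XOR 1 XOR 1 XOR 2 = 1

1


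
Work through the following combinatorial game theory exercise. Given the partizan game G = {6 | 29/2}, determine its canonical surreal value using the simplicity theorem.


Left options: {6}, max = 6
Right options: {29/2}, min = 29/2
All options are numbers and max(Left) < min(Right), so by the simplicity theorem the value is the simplest (earliest-born) number strictly between 6 and 29/2.
Integers 7 through 14 all lie strictly between 6 and 29/2.
Among integers, the simplest (lowest birthday = smallest |n|; 0 is born on day 0, +-n on day n) is 7.
No non-integer in the interval can be simpler: if x is a non-integer in the interval, then floor(x) or ceil(x) also lies in the interval (the interval contains an integer), and both are proper prefixes of x's sign expansion, i.e. born earlier. So the game value is 7.
Game value = 7

7


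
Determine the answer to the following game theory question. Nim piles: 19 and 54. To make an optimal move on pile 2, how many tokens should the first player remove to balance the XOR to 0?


Piles: 19 and 54
Current XOR: 19 XOR 54 = 37 (non-zero, so this is an N-position).
To make the XOR zero, we need to find a move that balances the piles.
For pile 2 (size 54): target = 54 XOR 37 = 19
We reduce pile 2 from 54 to 19.
Tokens removed: 54 - 19 = 35
Verification: 19 XOR 19 = 0

35


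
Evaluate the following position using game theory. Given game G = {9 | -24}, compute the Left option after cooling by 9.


Original game: {9 | -24} (a switch {a | b} with a > b).
Cooling by t (for t below the temperature (a - b)/2 = 33/2) taxes each move by t: {a | b} cooled by t is {a - t | b + t}.
Cooling amount: t = 9
Cooled Left option: 9 - 9 = 0
Cooled Right option: -24 + 9 = -15
Cooled game: {0 | -15}
Left option = 0

0


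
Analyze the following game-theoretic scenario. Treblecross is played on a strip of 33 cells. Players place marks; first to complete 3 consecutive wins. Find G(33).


Treblecross: place X on empty cells; 3-in-a-row wins.
Playing within two cells of an existing X lets the opponent win at once, so sensible play treats the cells i-2..i+2 around each X as dead. The player left with no safe cell loses, so this is a normal-play take-away game on strips of safe cells.
Placing X at cell i (0-indexed) of a strip of k safe cells leaves independent strips of sizes max(0, i-2) and max(0, k-i-3). Hence G(k) = mex{ G(max(0,i-2)) XOR G(max(0,k-i-3)) : 0 <= i < k }, with G(0) = 0.
G(1): splits (0,0):0^0=0 -> mex({0}) = 1
G(2): splits (0,0):0^0=0 -> mex({0}) = 1
G(3): splits (0,0):0^0=0 -> mex({0}) = 1
G(4): splits (0,1):0^1=1 (0,0):0^0=0 -> mex({0, 1}) = 2
G(5): splits (0,2):0^1=1 (0,1):0^1=1 (0,0):0^0=0 -> mex({0, 1}) = 2
G(6) = mex({1}) = 0
G(7) = mex({0, 1, 2}) = 3
G(8) = mex({0, 1, 2}) = 3
G(9) = mex({0, 2}) = 1
G(10) = mex({0, 2, 3}) = 1
G(11) = mex({0, 3}) = 1
G(12) = mex({1, 3}) = 0
G(13) = mex({0, 1, 2, 3}) = 4
G(14) = mex({0, 1, 2}) = 3
G(15) = mex({0, 1, 2}) = 3
G(16) = mex({0, 1, 2, 4}) = 3
G(17) = mex({0, 1, 3, 4}) = 2
G(18) = mex({0, 1, 3, 4}) = 2
G(19) = mex({0, 1, 3, 5}) = 2
G(20) = mex({0, 1, 2, 3, 5}) = 4
G(21) = mex({0, 1, 2, 3, 5}) = 4
G(22) = mex({1, 2, 6}) = 0
G(23) = mex({0, 1, 2, 3, 4, 6}) = 5
G(24) = mex({0, 1, 2, 3, 4}) = 5
G(25) = mex({0, 1, 3, 4, 7}) = 2
G(26) = mex({0, 1, 3, 4, 5, 7}) = 2
G(27) = mex({0, 1, 3, 5}) = 2
G(28) = mex({0, 1, 2, 5}) = 3
G(29) = mex({0, 1, 2, 4, 5, 6}) = 3
G(30) = mex({1, 2, 4, 6}) = 0
G(31) = mex({0, 1, 2, 3, 4, 6}) = 5
G(32) = mex({1, 2, 3, 4, 7}) = 0
G(33) = mex({0, 3, 7}) = 1
Therefore G(33) = 1.

1


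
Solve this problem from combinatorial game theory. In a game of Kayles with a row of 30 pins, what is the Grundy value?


Kayles: a move removes 1 or 2 adjacent pins from a contiguous row.
Removing pins from a row of k leaves two independent rows (a, b) with a + b = k - 1 (one pin) or a + b = k - 2 (two pins); an end removal gives a = 0.
By Sprague-Grundy, G(k) = mex{ G(a) XOR G(b) } over all these splits. G(0) = 0.
G(1): splits (0,0):0^0=0 -> mex({0}) = 1
G(2): splits (0,1):0^1=1 (0,0):0^0=0 -> mex({0, 1}) = 2
G(3): splits (0,2):0^2=2 (1,1):1^1=0 (0,1):0^1=1 -> mex({0, 1, 2}) = 3
G(4): splits (0,3):0^3=3 (1,2):1^2=3 (0,2):0^2=2 (1,1):1^1=0 -> mex({0, 2, 3}) = 1
G(5): splits (0,4):0^1=1 (1,3):1^3=2 (2,2):2^2=0 (0,3):0^3=3 (1,2):1^2=3 -> mex({0, 1, 2, 3}) = 4
G(6) = mex({0, 1, 2, 4}) = 3
G(7) = mex({0, 1, 3, 4, 5}) = 2
G(8) = mex({0, 2, 3, 5, 6}) = 1
G(9) = mex({0, 1, 2, 3, 6, 7}) = 4
G(10) = mex({0, 1, 3, 4, 5, 7}) = 2
G(11) = mex({0, 1, 2, 3, 4, 5}) = 6
G(12) = mex({0, 1, 2, 3, 5, 6, 7}) = 4
G(13) = mex({0, 2, 3, 4, 6, 7}) = 1
G(14) = mex({0, 1, 4, 5, 6, 7}) = 2
G(15) = mex({0, 1, 2, 3, 4, 5, 6}) = 7
G(16) = mex({0, 2, 3, 5, 6, 7}) = 1
G(17) = mex({0, 1, 2, 3, 5, 6, 7}) = 4
G(18) = mex({0, 1, 2, 4, 5, 6}) = 3
G(19) = mex({0, 1, 3, 4, 5, 7}) = 2
G(20) = mex({0, 2, 3, 4, 5, 6, 7}) = 1
G(21) = mex({0, 1, 2, 3, 5, 6, 7}) = 4
G(22) = mex({0, 1, 2, 3, 4, 5, 7}) = 6
G(23) = mex({0, 1, 2, 3, 4, 5, 6}) = 7
G(24) = mex({0, 1, 2, 3, 5, 6, 7}) = 4
G(25) = mex({0, 2, 3, 4, 6, 7}) = 1
G(26) = mex({0, 1, 3, 4, 5, 6, 7}) = 2
G(27) = mex({0, 1, 2, 3, 4, 5, 6, 7}) = 8
G(28) = mex({0, 1, 2, 3, 4, 6, 7, 8}) = 5
G(29) = mex({0, 1, 2, 3, 5, 6, 7, 8, 9}) = 4
G(30) = mex({0, 1, 2, 3, 4, 5, 6, 9, 10}) = 7
Therefore G(30) = 7.

7
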